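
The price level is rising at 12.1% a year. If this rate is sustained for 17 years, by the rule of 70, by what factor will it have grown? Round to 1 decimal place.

Doubles every ≈ 5.79 years (70/12.1).
17 years is 2.94 doublings; 2^2.94 ≈ 7.7×.

approximately 7.7 times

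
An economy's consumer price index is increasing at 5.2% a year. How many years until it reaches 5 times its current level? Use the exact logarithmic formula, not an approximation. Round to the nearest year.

32 years

t = ln(5) / ln(1 + 0.052) = 1.6094 / 0.050693 ≈ 31.75.
≈ 32 years.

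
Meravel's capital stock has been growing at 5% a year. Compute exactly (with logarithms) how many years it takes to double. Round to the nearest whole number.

t = ln(2) / ln(1 + 0.05) = 0.6931 / 0.048790 ≈ 14.21.
≈ 14 years.

14 years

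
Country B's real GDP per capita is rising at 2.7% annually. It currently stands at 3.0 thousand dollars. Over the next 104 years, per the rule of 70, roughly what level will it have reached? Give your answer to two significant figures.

It doubles every 70/2.7 ≈ 25.93 years, so 104 years is 4.01 doublings.
2^4.01 ≈ 16.11; 3.0 × 16.11 ≈ 48 thousand dollars.

≈ 48 thousand dollars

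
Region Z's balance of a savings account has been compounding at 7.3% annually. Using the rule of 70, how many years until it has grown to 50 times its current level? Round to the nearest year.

54 years

Doubling time ≈ 70/7.3 = 9.59 years.
50× is log₂ 50 ≈ 5.64 doublings, so ≈ 5.64 × 9.59 = 54 years.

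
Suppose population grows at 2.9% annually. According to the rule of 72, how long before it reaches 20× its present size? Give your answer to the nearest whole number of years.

approximately 107 years

One doubling takes 72/2.9 = 24.83 years.
20× is log₂ 20 ≈ 4.32 doublings, so ≈ 4.32 × 24.83 = 107 years.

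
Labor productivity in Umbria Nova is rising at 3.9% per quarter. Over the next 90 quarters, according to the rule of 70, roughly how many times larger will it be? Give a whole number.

around 32 times

70/3.9 ≈ 17.95 quarters per doubling.
90 quarters fits 5 doublings: 2^5 = 32.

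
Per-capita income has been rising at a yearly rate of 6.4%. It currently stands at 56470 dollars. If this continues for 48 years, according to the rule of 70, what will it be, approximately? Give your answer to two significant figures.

around 1200000 dollars

It doubles every 70/6.4 ≈ 10.94 years, so 48 years is 4.39 doublings.
2^4.39 ≈ 20.97; 56470 × 20.97 ≈ 1200000 dollars.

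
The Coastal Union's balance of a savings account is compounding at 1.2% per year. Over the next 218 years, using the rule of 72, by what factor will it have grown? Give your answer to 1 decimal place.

Doubles every ≈ 60.00 years (72/1.2).
218 years is 3.63 doublings; 2^3.63 ≈ 12.4×.

12.4 times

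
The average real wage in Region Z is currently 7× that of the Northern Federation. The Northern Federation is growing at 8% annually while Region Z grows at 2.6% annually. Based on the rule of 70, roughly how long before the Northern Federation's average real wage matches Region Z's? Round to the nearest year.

The growth-rate gap is 8% − 2.6% = 5.4 percentage points.
So the ratio between them halves every 70/5.4 ≈ 12.96 years.
A 7× gap takes log₂(7) ≈ 2.81 halvings to close: 2.81 × 12.96 ≈ 36 years.

roughly 36 years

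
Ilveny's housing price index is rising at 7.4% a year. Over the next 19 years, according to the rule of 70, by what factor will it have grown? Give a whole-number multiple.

approximately 4 times

70/7.4 ≈ 9.46 years per doubling.
19 years fits 2 doublings: 2^2 = 4.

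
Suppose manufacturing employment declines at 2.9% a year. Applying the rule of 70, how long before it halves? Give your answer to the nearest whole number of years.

about 24 years

The rule works in reverse for decay: 70/2.9 ≈ 24.14 years to halve.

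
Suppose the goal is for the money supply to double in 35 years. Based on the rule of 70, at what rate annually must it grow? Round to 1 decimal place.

roughly 2.0%

70 / 35 ≈ 2.00, so about 2.0% annually.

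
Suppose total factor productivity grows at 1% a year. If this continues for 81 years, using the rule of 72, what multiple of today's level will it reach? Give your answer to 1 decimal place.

Doubling time ≈ 72/1 = 72.00 years.
81 years / 72.00 ≈ 1.13 doublings → factor 2^1.13 ≈ 2.2.

roughly 2.2 times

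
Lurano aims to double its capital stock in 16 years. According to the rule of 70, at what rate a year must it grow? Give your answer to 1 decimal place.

70 / 16 ≈ 4.38, so about 4.4% a year.

roughly 4.4%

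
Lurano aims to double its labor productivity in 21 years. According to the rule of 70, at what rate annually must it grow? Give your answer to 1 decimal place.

approximately 3.3%

70 / 21 ≈ 3.33, so about 3.3% annually.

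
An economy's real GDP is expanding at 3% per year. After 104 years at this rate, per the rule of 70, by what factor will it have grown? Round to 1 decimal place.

roughly 22.0 times

Doubles every ≈ 23.33 years (70/3).
104 years is 4.46 doublings; 2^4.46 ≈ 22.0×.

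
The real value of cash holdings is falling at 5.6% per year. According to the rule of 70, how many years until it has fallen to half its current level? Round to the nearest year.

The rule works in reverse for decay: 70/5.6 ≈ 12.50 years to halve.

approximately 13 years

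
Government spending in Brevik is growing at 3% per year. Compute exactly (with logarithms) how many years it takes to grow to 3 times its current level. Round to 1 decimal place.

37.2 years

t = ln(3) / ln(1 + 0.03) = 1.0986 / 0.029559 ≈ 37.17.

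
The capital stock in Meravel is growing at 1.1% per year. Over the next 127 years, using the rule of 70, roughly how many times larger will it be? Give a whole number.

At 1.1% one doubling takes ≈ 63.64 years; 127 years is 2 of them, so ×4.

about 4 times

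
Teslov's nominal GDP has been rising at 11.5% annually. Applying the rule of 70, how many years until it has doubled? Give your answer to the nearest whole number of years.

about 6 years

Doubling time ≈ 70 / 11.5 = 6.09 years.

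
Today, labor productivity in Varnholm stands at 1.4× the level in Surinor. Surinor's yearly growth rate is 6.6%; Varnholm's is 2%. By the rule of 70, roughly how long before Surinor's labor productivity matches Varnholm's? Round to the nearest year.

≈ 7 years

The growth-rate gap is 6.6% − 2% = 4.6 percentage points.
So the ratio between them halves every 70/4.6 ≈ 15.22 years.
A 1.4× gap takes log₂(1.4) ≈ 0.49 halvings to close: 0.49 × 15.22 ≈ 7 years.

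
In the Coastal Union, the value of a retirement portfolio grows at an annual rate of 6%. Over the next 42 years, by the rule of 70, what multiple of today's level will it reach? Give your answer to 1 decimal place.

Doubling time ≈ 70/6 = 11.67 years.
42 years / 11.67 ≈ 3.60 doublings → factor 2^3.60 ≈ 12.1.

≈ 12.1 times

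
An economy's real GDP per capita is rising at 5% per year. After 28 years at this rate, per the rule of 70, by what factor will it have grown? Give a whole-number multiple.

At 5% one doubling takes ≈ 14.00 years; 28 years is 2 of them, so ×4.

roughly 4 times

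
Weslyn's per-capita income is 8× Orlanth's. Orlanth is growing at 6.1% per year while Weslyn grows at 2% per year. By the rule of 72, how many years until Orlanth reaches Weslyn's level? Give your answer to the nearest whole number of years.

around 53 years

Orlanth gains on Weslyn at 6.1% − 2% = 4.1 points a year.
At that relative rate the gap halves every 72/4.1 ≈ 17.56 years.
An 8× gap closes after 3 halvings: 3 × 17.56 ≈ 53 years.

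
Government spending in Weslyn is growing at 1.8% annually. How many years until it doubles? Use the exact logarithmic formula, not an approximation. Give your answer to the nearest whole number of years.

t = ln(2) / ln(1 + 0.018) = 0.6931 / 0.017840 ≈ 38.85.
≈ 39 years.

39 years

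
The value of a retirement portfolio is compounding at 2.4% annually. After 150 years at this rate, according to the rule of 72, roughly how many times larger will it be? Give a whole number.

72/2.4 ≈ 30.00 years per doubling.
150 years fits 5 doublings: 2^5 = 32.

32 times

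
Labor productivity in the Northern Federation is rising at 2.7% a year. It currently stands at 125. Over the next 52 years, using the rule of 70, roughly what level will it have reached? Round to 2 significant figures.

It doubles every 70/2.7 ≈ 25.93 years, so 52 years is 2.01 doublings.
2^2.01 ≈ 4.03; 125 × 4.03 ≈ 500.

roughly 500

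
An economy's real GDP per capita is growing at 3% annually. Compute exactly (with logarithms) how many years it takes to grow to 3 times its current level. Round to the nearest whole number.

t = ln(3) / ln(1 + 0.03) = 1.0986 / 0.029559 ≈ 37.17.
≈ 37 years.

37 years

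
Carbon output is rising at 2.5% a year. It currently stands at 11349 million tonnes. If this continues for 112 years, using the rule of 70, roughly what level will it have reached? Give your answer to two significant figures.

It doubles every 70/2.5 ≈ 28.00 years, so 112 years is 4.00 doublings.
2^4.00 ≈ 16.00; 11349 × 16.00 ≈ 180000 million tonnes.

180000 million tonnes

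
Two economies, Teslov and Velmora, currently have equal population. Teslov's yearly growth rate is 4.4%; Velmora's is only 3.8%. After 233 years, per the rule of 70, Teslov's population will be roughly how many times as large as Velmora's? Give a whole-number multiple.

Rate gap = 4.4% − 3.8% = 0.6 points.
The ratio doubles every 70/0.6 ≈ 116.67 years.
233/116.67 ≈ 2.00 doublings → ratio ≈ 2^2.00 ≈ 4.

4 times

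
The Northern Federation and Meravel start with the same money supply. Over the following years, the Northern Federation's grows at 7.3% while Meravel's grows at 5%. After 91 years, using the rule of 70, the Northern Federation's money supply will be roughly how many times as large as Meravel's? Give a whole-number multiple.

roughly 8 times

Rate gap = 7.3% − 5% = 2.3 points.
The ratio doubles every 70/2.3 ≈ 30.43 years.
91/30.43 ≈ 2.99 doublings → ratio ≈ 2^2.99 ≈ 8.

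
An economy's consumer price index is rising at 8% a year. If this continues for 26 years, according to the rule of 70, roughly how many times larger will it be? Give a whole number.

≈ 8 times

At 8% one doubling takes ≈ 8.75 years; 26 years is 3 of them, so ×8.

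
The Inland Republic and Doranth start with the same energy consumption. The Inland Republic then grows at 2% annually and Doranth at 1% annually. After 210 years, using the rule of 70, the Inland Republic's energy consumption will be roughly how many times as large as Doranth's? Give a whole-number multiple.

approximately 8 times

Rate gap = 2% − 1% = 1 point.
The ratio doubles every 70/1 ≈ 70.00 years.
210/70.00 ≈ 3.00 doublings → ratio ≈ 2^3.00 ≈ 8.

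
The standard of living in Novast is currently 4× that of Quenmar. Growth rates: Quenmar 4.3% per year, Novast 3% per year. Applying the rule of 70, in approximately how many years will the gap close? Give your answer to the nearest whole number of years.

108 years

What matters is the difference: 1.3 pp.
Rule of 70 on the gap: the ratio halves every 70/1.3 ≈ 53.85 years.
A 4× gap closes after 2 halvings: 2 × 53.85 ≈ 108 years.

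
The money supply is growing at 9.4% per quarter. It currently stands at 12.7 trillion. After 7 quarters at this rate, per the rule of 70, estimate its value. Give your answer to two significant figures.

It doubles every 70/9.4 ≈ 7.45 quarters, so 7 quarters is 0.94 doublings.
2^0.94 ≈ 1.92; 12.7 × 1.92 ≈ 24 trillion.

≈ 24 trillion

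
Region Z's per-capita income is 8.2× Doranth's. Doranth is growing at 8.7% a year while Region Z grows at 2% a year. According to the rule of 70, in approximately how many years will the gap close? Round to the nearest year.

roughly 32 years

What matters is the difference: 6.7 pp.
Rule of 70 on the gap: the ratio halves every 70/6.7 ≈ 10.45 years.
An 8.2× gap takes log₂(8.2) ≈ 3.04 halvings to close: 3.04 × 10.45 ≈ 32 years.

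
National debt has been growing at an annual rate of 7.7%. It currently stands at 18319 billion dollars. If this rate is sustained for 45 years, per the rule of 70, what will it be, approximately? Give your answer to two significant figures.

It doubles every 70/7.7 ≈ 9.09 years, so 45 years is 4.95 doublings.
2^4.95 ≈ 30.91; 18319 × 30.91 ≈ 570000 billion dollars.

≈ 570000 billion dollars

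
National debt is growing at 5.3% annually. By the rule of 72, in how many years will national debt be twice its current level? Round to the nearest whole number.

At 5.3%, doubling takes about 72/5.3 = 13.58 years.

approximately 14 years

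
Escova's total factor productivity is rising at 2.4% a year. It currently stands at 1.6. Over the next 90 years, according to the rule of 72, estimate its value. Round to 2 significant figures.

It doubles every 72/2.4 ≈ 30.00 years, so 90 years is 3.00 doublings.
2^3.00 ≈ 8.00; 1.6 × 8.00 ≈ 13.

approximately 13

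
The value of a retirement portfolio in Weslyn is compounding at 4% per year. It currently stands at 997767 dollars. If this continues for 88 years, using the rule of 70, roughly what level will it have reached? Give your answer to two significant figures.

roughly 33000000 dollars

Doubling time ≈ 70/4 = 17.50 years.
88 years is 88/17.50 ≈ 5.03 doublings, a factor of 2^5.03 ≈ 32.67.
997767 × 32.67 ≈ 33000000 dollars.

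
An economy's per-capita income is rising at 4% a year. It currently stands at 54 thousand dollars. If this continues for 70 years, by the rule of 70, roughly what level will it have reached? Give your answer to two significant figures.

approximately 860 thousand dollars

It doubles every 70/4 ≈ 17.50 years, so 70 years is 4.00 doublings.
2^4.00 ≈ 16.00; 54 × 16.00 ≈ 860 thousand dollars.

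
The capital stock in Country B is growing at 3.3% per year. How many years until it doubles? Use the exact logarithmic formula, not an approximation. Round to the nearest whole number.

21 years

t = ln(2) / ln(1 + 0.033) = 0.6931 / 0.032467 ≈ 21.35.
≈ 21 years.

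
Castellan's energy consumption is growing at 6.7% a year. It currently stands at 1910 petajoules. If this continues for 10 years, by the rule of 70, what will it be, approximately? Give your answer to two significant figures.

3700 petajoules

It doubles every 70/6.7 ≈ 10.45 years, so 10 years is 0.96 doublings.
2^0.96 ≈ 1.95; 1910 × 1.95 ≈ 3700 petajoules.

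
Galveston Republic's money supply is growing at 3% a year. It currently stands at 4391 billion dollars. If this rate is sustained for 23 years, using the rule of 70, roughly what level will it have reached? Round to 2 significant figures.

≈ 8700 billion dollars

Doubling time ≈ 70/3 = 23.33 years.
23 years is 23/23.33 ≈ 0.99 doublings, a factor of 2^0.99 ≈ 1.99.
4391 × 1.99 ≈ 8700 billion dollars.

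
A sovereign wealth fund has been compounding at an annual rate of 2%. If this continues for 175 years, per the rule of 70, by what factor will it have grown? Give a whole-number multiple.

At 2% one doubling takes ≈ 35.00 years; 175 years is 5 of them, so ×32.

about 32 times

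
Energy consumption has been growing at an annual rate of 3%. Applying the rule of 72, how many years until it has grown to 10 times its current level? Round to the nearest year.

80 years

Doubling time ≈ 72/3 = 24.00 years.
10× is log₂ 10 ≈ 3.32 doublings, so ≈ 3.32 × 24.00 = 80 years.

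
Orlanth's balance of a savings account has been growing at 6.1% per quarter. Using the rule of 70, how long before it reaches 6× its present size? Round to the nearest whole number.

Doubling time ≈ 70/6.1 = 11.48 quarters.
Reaching 6× takes log₂(6) ≈ 2.58 doublings.
2.58 × 11.48 ≈ 30 quarters.

about 30 quarters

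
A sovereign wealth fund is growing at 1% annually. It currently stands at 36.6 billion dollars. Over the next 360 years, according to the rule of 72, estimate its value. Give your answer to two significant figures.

It doubles every 72/1 ≈ 72.00 years, so 360 years is 5.00 doublings.
2^5.00 ≈ 32.00; 36.6 × 32.00 ≈ 1200 billion dollars.

approximately 1200 billion dollars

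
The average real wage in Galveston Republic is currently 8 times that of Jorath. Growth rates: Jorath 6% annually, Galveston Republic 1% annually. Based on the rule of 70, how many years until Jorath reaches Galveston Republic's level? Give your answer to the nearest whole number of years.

Jorath gains on Galveston Republic at 6% − 1% = 5 points a year.
At that relative rate the gap halves every 70/5 ≈ 14.00 years.
An 8 times gap closes after 3 halvings: 3 × 14.00 ≈ 42 years.

roughly 42 years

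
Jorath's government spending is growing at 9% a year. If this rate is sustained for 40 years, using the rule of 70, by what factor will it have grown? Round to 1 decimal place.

35.3 times

Doubles every ≈ 7.78 years (70/9).
40 years is 5.14 doublings; 2^5.14 ≈ 35.3×.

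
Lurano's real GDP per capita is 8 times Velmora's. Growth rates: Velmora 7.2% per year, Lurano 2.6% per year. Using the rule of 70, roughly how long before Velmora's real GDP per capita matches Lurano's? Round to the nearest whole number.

around 46 years

The growth-rate gap is 7.2% − 2.6% = 4.6 percentage points.
So the ratio between them halves every 70/4.6 ≈ 15.22 years.
An 8 times gap closes after 3 halvings: 3 × 15.22 ≈ 46 years.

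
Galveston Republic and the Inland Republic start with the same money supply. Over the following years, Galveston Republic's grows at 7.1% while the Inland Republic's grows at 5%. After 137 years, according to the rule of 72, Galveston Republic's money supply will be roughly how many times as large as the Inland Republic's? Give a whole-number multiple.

about 16 times

Galveston Republic pulls ahead at 2.1 pp per year, so the ratio doubles every 72/2.1 ≈ 34.29 years.
In 137 years that's 4.00 doublings: 2^4.00 ≈ 16.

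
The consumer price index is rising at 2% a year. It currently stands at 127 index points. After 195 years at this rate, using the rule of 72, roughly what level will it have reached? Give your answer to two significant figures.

around 5400 index points

It doubles every 72/2 ≈ 36.00 years, so 195 years is 5.42 doublings.
2^5.42 ≈ 42.81; 127 × 42.81 ≈ 5400 index points.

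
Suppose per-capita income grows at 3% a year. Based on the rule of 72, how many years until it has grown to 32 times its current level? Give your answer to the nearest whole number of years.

120 years

At 3% it doubles every 72/3 ≈ 24.00 years.
32× is 5 doublings, so 5 × 24.00 ≈ 120 years.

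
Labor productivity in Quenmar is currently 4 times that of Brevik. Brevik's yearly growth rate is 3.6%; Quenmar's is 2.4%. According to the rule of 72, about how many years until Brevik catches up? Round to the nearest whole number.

around 120 years

Brevik gains on Quenmar at 3.6% − 2.4% = 1.2 points a year.
At that relative rate the gap halves every 72/1.2 ≈ 60.00 years.
A 4 times gap closes after 2 halvings: 2 × 60.00 ≈ 120 years.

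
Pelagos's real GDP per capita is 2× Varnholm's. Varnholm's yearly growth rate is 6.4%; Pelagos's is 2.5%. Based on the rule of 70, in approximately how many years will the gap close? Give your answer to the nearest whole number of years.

Varnholm gains on Pelagos at 6.4% − 2.5% = 3.9 points a year.
At that relative rate the gap halves every 70/3.9 ≈ 17.95 years.
A 2× gap closes after 1 halving: 1 × 17.95 ≈ 18 years.

around 18 years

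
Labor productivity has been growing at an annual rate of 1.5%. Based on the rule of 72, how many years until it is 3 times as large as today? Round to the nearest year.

approximately 76 years

At 1.5% it doubles every 72/1.5 ≈ 48.00 years.
3× is log₂ 3 ≈ 1.58 doublings, so ≈ 1.58 × 48.00 = 76 years.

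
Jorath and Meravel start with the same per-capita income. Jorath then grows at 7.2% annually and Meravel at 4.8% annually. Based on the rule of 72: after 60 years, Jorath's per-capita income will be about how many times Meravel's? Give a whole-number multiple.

≈ 4 times

Jorath pulls ahead at 2.4 pp per year, so the ratio doubles every 72/2.4 ≈ 30.00 years.
In 60 years that's 2.00 doublings: 2^2.00 ≈ 4.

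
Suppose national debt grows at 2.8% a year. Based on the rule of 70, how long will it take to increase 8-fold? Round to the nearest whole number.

Doubling time ≈ 70/2.8 = 25.00 years.
8 = 2^3, so 3 doublings → 75 years.

approximately 75 years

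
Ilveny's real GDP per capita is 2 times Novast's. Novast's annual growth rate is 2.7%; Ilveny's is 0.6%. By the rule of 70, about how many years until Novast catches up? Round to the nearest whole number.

roughly 33 years

Novast gains on Ilveny at 2.7% − 0.6% = 2.1 points a year.
At that relative rate the gap halves every 70/2.1 ≈ 33.33 years.
A 2 times gap closes after 1 halving: 1 × 33.33 ≈ 33 years.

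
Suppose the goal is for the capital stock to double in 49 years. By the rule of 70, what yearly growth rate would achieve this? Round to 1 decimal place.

1.4% per year

70 / 49 ≈ 1.43, so about 1.4% per year.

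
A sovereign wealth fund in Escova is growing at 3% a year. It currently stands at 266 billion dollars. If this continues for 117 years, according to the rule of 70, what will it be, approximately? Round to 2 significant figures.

Doubling time ≈ 70/3 = 23.33 years.
117 years is 117/23.33 ≈ 5.02 doublings, a factor of 2^5.02 ≈ 32.45.
266 × 32.45 ≈ 8600 billion dollars.

about 8600 billion dollars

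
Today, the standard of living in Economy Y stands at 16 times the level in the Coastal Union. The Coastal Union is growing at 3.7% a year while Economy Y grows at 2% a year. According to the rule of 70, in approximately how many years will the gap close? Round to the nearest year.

What matters is the difference: 1.7 pp.
Rule of 70 on the gap: the ratio halves every 70/1.7 ≈ 41.18 years.
A 16 times gap closes after 4 halvings: 4 × 41.18 ≈ 165 years.

roughly 165 years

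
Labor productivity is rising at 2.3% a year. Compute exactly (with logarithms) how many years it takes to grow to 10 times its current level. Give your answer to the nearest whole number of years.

t = ln(10) / ln(1 + 0.023) = 2.3026 / 0.022739 ≈ 101.26.
≈ 101 years.

101 years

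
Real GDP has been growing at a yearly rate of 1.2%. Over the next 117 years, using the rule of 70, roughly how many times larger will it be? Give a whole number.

≈ 4 times

Doubling time ≈ 70/1.2 = 58.33 years.
117/58.33 ≈ 2 doublings, so about 2^2 = 4×.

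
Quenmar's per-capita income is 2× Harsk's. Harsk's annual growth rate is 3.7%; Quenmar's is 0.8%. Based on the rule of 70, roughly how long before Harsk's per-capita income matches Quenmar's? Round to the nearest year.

about 24 years

What matters is the difference: 2.9 pp.
Rule of 70 on the gap: the ratio halves every 70/2.9 ≈ 24.14 years.
A 2× gap closes after 1 halving: 1 × 24.14 ≈ 24 years.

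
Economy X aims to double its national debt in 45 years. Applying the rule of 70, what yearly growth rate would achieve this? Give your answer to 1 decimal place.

70 / 45 ≈ 1.56, so about 1.6% per year.

about 1.6%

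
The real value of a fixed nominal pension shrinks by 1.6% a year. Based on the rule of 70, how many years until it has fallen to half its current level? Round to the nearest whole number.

Halving time ≈ 70 / 1.6 = 43.75 → 44 years.

roughly 44 years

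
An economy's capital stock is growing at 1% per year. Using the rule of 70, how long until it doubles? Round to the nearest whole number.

≈ 70 years

70/1 ≈ 70.00, so it doubles roughly every 70 years.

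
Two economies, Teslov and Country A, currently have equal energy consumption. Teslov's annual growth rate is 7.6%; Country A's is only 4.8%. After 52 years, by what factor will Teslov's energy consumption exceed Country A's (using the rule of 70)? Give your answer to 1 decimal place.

Teslov pulls ahead at 2.8 pp per year, so the ratio doubles every 70/2.8 ≈ 25.00 years.
In 52 years that's 2.08 doublings: 2^2.08 ≈ 4.2.

around 4.2 times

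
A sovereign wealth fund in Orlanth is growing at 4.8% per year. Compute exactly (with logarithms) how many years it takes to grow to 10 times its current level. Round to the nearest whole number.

t = ln(10) / ln(1 + 0.048) = 2.3026 / 0.046884 ≈ 49.11.
≈ 49 years.

49 years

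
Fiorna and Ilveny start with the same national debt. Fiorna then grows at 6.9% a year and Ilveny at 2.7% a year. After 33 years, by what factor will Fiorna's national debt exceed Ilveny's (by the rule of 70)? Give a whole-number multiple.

Only the 4.2-point difference matters.
70/4.2 ≈ 16.67 years per doubling of the ratio; 33 years gives 1.98 doublings, so ≈ 4×.

approximately 4 times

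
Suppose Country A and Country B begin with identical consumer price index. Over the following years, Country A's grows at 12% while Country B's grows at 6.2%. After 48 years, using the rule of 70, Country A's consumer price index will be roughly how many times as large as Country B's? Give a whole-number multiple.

Rate gap = 12% − 6.2% = 5.8 points.
The ratio doubles every 70/5.8 ≈ 12.07 years.
48/12.07 ≈ 3.98 doublings → ratio ≈ 2^3.98 ≈ 16.

around 16 times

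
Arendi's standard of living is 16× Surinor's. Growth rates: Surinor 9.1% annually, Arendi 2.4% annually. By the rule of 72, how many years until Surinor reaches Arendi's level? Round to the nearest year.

roughly 43 years

The growth-rate gap is 9.1% − 2.4% = 6.7 percentage points.
So the ratio between them halves every 72/6.7 ≈ 10.75 years.
A 16× gap closes after 4 halvings: 4 × 10.75 ≈ 43 years.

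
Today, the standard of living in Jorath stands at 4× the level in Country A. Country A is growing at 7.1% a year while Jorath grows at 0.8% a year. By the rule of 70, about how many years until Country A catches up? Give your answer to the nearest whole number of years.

about 22 years

The growth-rate gap is 7.1% − 0.8% = 6.3 percentage points.
So the ratio between them halves every 70/6.3 ≈ 11.11 years.
A 4× gap closes after 2 halvings: 2 × 11.11 ≈ 22 years.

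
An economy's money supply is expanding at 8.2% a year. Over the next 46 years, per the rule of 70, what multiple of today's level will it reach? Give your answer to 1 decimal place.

≈ 41.9 times

Doubling time ≈ 70/8.2 = 8.54 years.
46 years / 8.54 ≈ 5.39 doublings → factor 2^5.39 ≈ 41.9.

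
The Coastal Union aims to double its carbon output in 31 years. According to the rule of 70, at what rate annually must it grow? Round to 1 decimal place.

70 / 31 ≈ 2.26, so about 2.3% annually.

about 2.3%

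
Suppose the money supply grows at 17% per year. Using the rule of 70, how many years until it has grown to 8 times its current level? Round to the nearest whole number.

≈ 12 years

At 17% it doubles every 70/17 ≈ 4.12 years.
8 = 2^3, so 3 doublings → 12 years.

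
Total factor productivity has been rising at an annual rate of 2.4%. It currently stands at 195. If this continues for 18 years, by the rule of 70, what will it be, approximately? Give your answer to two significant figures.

300

Doubling time ≈ 70/2.4 = 29.17 years.
18 years is 18/29.17 ≈ 0.62 doublings, a factor of 2^0.62 ≈ 1.54.
195 × 1.54 ≈ 300.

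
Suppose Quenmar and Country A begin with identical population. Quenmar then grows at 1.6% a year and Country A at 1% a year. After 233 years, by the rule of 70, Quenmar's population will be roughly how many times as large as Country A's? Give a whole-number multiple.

roughly 4 times

Rate gap = 1.6% − 1% = 0.6 points.
The ratio doubles every 70/0.6 ≈ 116.67 years.
233/116.67 ≈ 2.00 doublings → ratio ≈ 2^2.00 ≈ 4.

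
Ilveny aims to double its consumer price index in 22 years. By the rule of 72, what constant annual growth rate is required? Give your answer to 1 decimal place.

3.3%

72 / 22 ≈ 3.27, so about 3.3% annually.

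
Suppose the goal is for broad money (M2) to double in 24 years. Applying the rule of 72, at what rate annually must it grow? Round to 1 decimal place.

3.0%

72 / 24 ≈ 3.00, so about 3.0% annually.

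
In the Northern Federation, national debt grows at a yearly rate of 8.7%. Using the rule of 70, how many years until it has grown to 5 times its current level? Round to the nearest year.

At 8.7% it doubles every 70/8.7 ≈ 8.05 years.
Reaching 5× takes log₂(5) ≈ 2.32 doublings.
2.32 × 8.05 ≈ 19 years.

approximately 19 years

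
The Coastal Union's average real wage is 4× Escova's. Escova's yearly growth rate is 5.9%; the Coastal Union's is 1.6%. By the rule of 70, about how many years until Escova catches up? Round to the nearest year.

roughly 33 years

What matters is the difference: 4.3 pp.
Rule of 70 on the gap: the ratio halves every 70/4.3 ≈ 16.28 years.
A 4× gap closes after 2 halvings: 2 × 16.28 ≈ 33 years.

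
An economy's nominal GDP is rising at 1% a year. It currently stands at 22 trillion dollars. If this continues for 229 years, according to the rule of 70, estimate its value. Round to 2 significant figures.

It doubles every 70/1 ≈ 70.00 years, so 229 years is 3.27 doublings.
2^3.27 ≈ 9.65; 22 × 9.65 ≈ 210 trillion dollars.

around 210 trillion dollars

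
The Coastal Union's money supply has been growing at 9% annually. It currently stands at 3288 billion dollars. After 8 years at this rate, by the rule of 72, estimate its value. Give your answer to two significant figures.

Doubling time ≈ 72/9 = 8.00 years.
8 years is 8/8.00 ≈ 1.00 doublings, a factor of 2^1.00 ≈ 2.00.
3288 × 2.00 ≈ 6600 billion dollars.

≈ 6600 billion dollars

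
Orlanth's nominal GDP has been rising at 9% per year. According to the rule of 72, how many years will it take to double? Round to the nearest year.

around 8 years

72/9 ≈ 8.00, so it doubles roughly every 8 years.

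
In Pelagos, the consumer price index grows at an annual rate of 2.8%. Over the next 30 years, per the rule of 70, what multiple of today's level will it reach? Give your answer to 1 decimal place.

Doubling time ≈ 70/2.8 = 25.00 years.
30 years / 25.00 ≈ 1.20 doublings → factor 2^1.20 ≈ 2.3.

2.3 times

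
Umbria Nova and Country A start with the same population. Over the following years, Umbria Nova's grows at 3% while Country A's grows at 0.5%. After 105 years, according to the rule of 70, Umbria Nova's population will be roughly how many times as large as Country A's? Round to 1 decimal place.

Umbria Nova pulls ahead at 2.5 pp per year, so the ratio doubles every 70/2.5 ≈ 28.00 years.
In 105 years that's 3.75 doublings: 2^3.75 ≈ 13.5.

≈ 13.5 times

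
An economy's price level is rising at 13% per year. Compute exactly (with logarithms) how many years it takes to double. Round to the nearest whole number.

t = ln(2) / ln(1 + 0.13) = 0.6931 / 0.122218 ≈ 5.67.
≈ 6 years.

6 years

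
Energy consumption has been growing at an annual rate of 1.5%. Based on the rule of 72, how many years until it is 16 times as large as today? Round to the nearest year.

roughly 192 years

At 1.5% it doubles every 72/1.5 ≈ 48.00 years.
Getting to 16× needs 4 doublings: 4 × 48.00 ≈ 192 years.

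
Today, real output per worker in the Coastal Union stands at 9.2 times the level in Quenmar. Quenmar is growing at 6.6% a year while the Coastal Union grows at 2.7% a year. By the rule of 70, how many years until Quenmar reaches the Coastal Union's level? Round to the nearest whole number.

roughly 57 years

What matters is the difference: 3.9 pp.
Rule of 70 on the gap: the ratio halves every 70/3.9 ≈ 17.95 years.
A 9.2 times gap takes log₂(9.2) ≈ 3.20 halvings to close: 3.20 × 17.95 ≈ 57 years.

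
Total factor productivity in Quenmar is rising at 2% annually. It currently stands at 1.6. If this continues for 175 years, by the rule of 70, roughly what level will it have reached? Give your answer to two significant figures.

approximately 51

Doubling time ≈ 70/2 = 35.00 years.
175 years is 175/35.00 ≈ 5.00 doublings, a factor of 2^5.00 ≈ 32.00.
1.6 × 32.00 ≈ 51.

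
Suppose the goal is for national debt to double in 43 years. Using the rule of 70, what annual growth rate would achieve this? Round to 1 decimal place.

70 / 43 ≈ 1.63, so about 1.6% annually.

around 1.6%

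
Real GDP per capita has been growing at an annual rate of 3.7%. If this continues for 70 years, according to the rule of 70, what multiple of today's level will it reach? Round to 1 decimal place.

Doubles every ≈ 18.92 years (70/3.7).
70 years is 3.70 doublings; 2^3.70 ≈ 13.0×.

13.0 times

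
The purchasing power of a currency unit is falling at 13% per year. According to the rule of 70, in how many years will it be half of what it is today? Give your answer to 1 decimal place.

about 5.4 years

The rule works in reverse for decay: 70/13 ≈ 5.38 years to halve.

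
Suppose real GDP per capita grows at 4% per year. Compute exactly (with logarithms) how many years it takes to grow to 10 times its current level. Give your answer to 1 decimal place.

t = ln(10) / ln(1 + 0.04) = 2.3026 / 0.039221 ≈ 58.71.

58.7 years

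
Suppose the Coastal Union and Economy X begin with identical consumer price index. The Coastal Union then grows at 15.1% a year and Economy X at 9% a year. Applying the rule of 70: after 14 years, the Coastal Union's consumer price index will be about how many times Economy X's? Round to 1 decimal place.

≈ 2.3 times

Rate gap = 15.1% − 9% = 6.1 points.
The ratio doubles every 70/6.1 ≈ 11.48 years.
14/11.48 ≈ 1.22 doublings → ratio ≈ 2^1.22 ≈ 2.3.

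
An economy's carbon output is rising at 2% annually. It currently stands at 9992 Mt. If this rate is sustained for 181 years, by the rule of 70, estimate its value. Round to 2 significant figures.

It doubles every 70/2 ≈ 35.00 years, so 181 years is 5.17 doublings.
2^5.17 ≈ 36.00; 9992 × 36.00 ≈ 360000 Mt.

about 360000 Mt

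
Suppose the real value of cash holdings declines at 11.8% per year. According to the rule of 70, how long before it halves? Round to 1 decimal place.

approximately 5.9 years

The rule works in reverse for decay: 70/11.8 ≈ 5.93 years to halve.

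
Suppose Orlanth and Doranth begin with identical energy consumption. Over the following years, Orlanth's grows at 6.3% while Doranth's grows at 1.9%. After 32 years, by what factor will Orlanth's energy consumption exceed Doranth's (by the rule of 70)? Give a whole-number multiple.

Only the 4.4-point difference matters.
70/4.4 ≈ 15.91 years per doubling of the ratio; 32 years gives 2.01 doublings, so ≈ 4×.

approximately 4 times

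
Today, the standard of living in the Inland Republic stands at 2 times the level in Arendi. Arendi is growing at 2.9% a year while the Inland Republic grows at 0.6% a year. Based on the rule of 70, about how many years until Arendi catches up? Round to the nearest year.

around 30 years

Arendi gains on the Inland Republic at 2.9% − 0.6% = 2.3 points a year.
At that relative rate the gap halves every 70/2.3 ≈ 30.43 years.
A 2 times gap closes after 1 halving: 1 × 30.43 ≈ 30 years.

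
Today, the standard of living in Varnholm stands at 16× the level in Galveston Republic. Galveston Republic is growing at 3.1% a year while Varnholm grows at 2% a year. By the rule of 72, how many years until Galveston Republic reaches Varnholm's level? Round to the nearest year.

What matters is the difference: 1.1 pp.
Rule of 72 on the gap: the ratio halves every 72/1.1 ≈ 65.45 years.
A 16× gap closes after 4 halvings: 4 × 65.45 ≈ 262 years.

≈ 262 years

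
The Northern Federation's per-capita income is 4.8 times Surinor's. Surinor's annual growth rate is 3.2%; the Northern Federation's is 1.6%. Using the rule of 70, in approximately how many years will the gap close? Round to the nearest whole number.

The growth-rate gap is 3.2% − 1.6% = 1.6 percentage points.
So the ratio between them halves every 70/1.6 ≈ 43.75 years.
A 4.8 times gap takes log₂(4.8) ≈ 2.26 halvings to close: 2.26 × 43.75 ≈ 99 years.

≈ 99 years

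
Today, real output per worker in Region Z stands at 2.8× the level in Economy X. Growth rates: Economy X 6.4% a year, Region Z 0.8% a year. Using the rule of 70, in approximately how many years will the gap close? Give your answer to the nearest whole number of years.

The growth-rate gap is 6.4% − 0.8% = 5.6 percentage points.
So the ratio between them halves every 70/5.6 ≈ 12.50 years.
A 2.8× gap takes log₂(2.8) ≈ 1.49 halvings to close: 1.49 × 12.50 ≈ 19 years.

19 years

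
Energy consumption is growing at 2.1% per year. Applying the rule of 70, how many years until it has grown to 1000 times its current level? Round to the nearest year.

One doubling takes 70/2.1 = 33.33 years.
1000× is log₂ 1000 ≈ 9.97 doublings, so ≈ 9.97 × 33.33 = 332 years.

approximately 332 years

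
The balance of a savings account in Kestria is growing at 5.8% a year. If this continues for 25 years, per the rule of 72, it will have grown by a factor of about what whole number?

around 4 times

72/5.8 ≈ 12.41 years per doubling.
25 years fits 2 doublings: 2^2 = 4.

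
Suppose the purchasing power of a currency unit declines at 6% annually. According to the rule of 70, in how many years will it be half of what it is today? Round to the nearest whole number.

The rule works in reverse for decay: 70/6 ≈ 11.67 years to halve.

≈ 12 years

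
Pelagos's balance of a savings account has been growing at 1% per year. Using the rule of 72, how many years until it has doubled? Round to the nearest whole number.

72/1 ≈ 72.00, so it doubles roughly every 72 years.

about 72 years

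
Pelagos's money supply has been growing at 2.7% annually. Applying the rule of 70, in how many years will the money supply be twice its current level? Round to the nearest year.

roughly 26 years

At 2.7%, doubling takes about 70/2.7 = 25.93 years.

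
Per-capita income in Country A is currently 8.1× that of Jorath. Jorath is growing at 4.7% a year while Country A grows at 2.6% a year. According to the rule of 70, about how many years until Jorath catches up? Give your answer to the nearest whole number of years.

around 101 years

Jorath gains on Country A at 4.7% − 2.6% = 2.1 points a year.
At that relative rate the gap halves every 70/2.1 ≈ 33.33 years.
An 8.1× gap takes log₂(8.1) ≈ 3.02 halvings to close: 3.02 × 33.33 ≈ 101 years.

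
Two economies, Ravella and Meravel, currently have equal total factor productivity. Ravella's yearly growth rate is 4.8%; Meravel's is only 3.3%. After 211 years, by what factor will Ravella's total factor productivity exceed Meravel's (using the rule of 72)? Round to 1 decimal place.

21.1 times

Only the 1.5-point difference matters.
72/1.5 ≈ 48.00 years per doubling of the ratio; 211 years gives 4.40 doublings, so ≈ 21.1×.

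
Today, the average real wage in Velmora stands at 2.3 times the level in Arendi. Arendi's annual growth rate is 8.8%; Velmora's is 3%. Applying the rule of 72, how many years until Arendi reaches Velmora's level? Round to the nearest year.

15 years

What matters is the difference: 5.8 pp.
Rule of 72 on the gap: the ratio halves every 72/5.8 ≈ 12.41 years.
A 2.3 times gap takes log₂(2.3) ≈ 1.20 halvings to close: 1.20 × 12.41 ≈ 15 years.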